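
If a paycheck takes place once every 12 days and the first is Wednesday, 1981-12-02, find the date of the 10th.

The 10th occurrence is 9 intervals after the first: 9 × 12 = 108 days after 1981-12-02.
December has 31 days — 29 days to the end of December leaves 79.
January has 31 days (48 left).
February has 28 days (20 left).
20 days into March → 1982-03-20.

1982-03-20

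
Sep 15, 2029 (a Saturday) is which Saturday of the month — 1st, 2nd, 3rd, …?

Day 15 falls in week ⌈15/7⌉ of the month.
Days 1–7 hold the 1st Saturday, 8–14 the 2nd, 15–21 the 3rd, 22–28 the 4th, 29–31 the 5th.
15 is in the range for the 3rd.

3rd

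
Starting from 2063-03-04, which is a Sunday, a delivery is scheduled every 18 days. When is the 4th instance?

The 4th occurrence is 3 intervals after the first: 3 × 18 = 54 days after 2063-03-04.
March has 31 days — 27 days to the end of March leaves 27.
27 days into April → 2063-04-27.

2063-04-27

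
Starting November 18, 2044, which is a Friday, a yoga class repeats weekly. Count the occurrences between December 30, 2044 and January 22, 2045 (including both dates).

Occurrences land 7·i days after November 18, 2044 for i = 0, 1, 2, …
December 30, 2044 is 42 days after the start; 42 ÷ 7 = 6 remainder 0. First occurrence in the window: #7 on December 30, 2044 (6×7 = 42 days in).
January 22, 2045 is 65 days after the start; 65 ÷ 7 = 9 remainder 2. Last occurrence in the window: #10 on January 20, 2045.
Occurrences #7 through #10: 4 in total.

4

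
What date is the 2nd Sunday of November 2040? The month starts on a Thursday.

November 2040 begins on a Thursday, so the first Sunday is November 4 (3 days later).
The 2nd Sunday is 1 weeks later: 4 + 7 = 11.

November 11, 2040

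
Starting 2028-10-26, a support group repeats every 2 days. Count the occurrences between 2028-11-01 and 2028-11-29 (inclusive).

15

Occurrences land 2·i days after 2028-10-26 for i = 0, 1, 2, …
2028-11-01 is 6 days after the start; 6 ÷ 2 = 3 remainder 0. First occurrence in the window: #4 on 2028-11-01 (3×2 = 6 days in).
2028-11-29 is 34 days after the start; 34 ÷ 2 = 17 remainder 0. Last occurrence in the window: #18 on 2028-11-29.
Occurrences #4 through #18: 15 in total.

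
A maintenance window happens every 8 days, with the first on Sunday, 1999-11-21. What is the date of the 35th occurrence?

2000-08-19

The 35th occurrence is 34 intervals after the first: 34 × 8 = 272 days after 1999-11-21.
November has 30 days — 9 days to the end of November leaves 263.
December has 31 days (232 left).
January has 31 days (201 left).
February has 29 days (172 left).
March has 31 days (141 left).
April has 30 days (111 left).
May has 31 days (80 left).
June has 30 days (50 left).
July has 31 days (19 left).
19 days into August → 2000-08-19.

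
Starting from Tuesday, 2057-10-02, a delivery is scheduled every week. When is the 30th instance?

2058-04-23

The 30th occurrence is 29 intervals after the first: 29 × 7 = 203 days after 2057-10-02.
October has 31 days — 29 days to the end of October leaves 174.
November has 30 days (144 left).
December has 31 days (113 left).
January has 31 days (82 left).
February has 28 days (54 left).
March has 31 days (23 left).
23 days into April → 2058-04-23.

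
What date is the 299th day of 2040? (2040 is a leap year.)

Oct 25, 2040

Jan has 31 days (299 − 31 = 268 remain).
Feb has 29 days (268 − 29 = 239 remain).
Mar has 31 days (239 − 31 = 208 remain).
Apr has 30 days (208 − 30 = 178 remain).
May has 31 days (178 − 31 = 147 remain).
Jun has 30 days (147 − 30 = 117 remain).
Jul has 31 days (117 − 31 = 86 remain).
Aug has 31 days (86 − 31 = 55 remain).
Sep has 30 days (55 − 30 = 25 remain).
25 into Oct → Oct 25.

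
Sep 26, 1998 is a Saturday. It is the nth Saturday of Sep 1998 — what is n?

Day 26 falls in week ⌈26/7⌉ of the month.
Days 1–7 hold the 1st Saturday, 8–14 the 2nd, 15–21 the 3rd, 22–28 the 4th, 29–31 the 5th.
26 is in the range for the 4th.

4th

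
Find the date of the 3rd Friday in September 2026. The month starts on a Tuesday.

September 18, 2026

September 2026 begins on a Tuesday, so the first Friday is September 4 (3 days later).
The 3rd Friday is 2 weeks later: 4 + 14 = 18.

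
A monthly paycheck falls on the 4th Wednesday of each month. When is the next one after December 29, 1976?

January 26, 1977

December 1976 starts on a Wednesday; its first Wednesday is the 1st, so the 4th Wednesday is the 22nd — December 22, 1976.
That is not after December 29, 1976, so look at January 1977.
January 1977 starts on a Saturday; its first Wednesday is the 5th, so the 4th Wednesday is the 26th — January 26, 1977.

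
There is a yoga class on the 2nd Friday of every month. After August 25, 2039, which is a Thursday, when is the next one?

August 2039 starts on a Monday; its first Friday is the 5th, so the 2nd Friday is the 12th — August 12, 2039.
That is not after August 25, 2039, so look at September 2039.
September 2039 starts on a Thursday; its first Friday is the 2nd, so the 2nd Friday is the 9th — September 9, 2039.

September 9, 2039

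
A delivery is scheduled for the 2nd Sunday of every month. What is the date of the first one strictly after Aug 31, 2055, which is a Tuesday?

Aug 2055 starts on a Sunday; its first Sunday is the 1st, so the 2nd Sunday is the 8th — Aug 8, 2055.
That is not after Aug 31, 2055, so look at Sep 2055.
Sep 2055 starts on a Wednesday; its first Sunday is the 5th, so the 2nd Sunday is the 12th — Sep 12, 2055.

Sep 12, 2055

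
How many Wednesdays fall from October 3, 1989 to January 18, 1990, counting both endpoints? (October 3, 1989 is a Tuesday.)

October 3, 1989 is a Tuesday; the first Wednesday on or after it is October 4, 1989 (1 day later).
From October 4, 1989 to January 18, 1990: 27 + 30 + 31 + 18 = 106 days (rest of October, November, December, January).
106 ÷ 7 = 15 full weeks with remainder 1, so 15 more Wednesdays after the first → 16.

16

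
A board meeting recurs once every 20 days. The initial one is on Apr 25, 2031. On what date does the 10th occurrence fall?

Oct 22, 2031

The 10th occurrence is 9 intervals after the first: 9 × 20 = 180 days after Apr 25, 2031.
Apr has 30 days — 5 days to the end of Apr leaves 175.
May has 31 days (144 left).
Jun has 30 days (114 left).
Jul has 31 days (83 left).
Aug has 31 days (52 left).
Sep has 30 days (22 left).
22 days into Oct → Oct 22, 2031.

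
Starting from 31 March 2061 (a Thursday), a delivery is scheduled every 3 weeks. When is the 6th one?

14 July 2061

The 6th occurrence is 5 intervals after the first: 5 × 21 = 105 days after 31 March 2061.
March has 31 days — 0 days to the end of March leaves 105.
April has 30 days (75 left).
May has 31 days (44 left).
June has 30 days (14 left).
14 days into July → 14 July 2061.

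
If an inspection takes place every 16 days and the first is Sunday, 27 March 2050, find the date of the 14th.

21 October 2050

The 14th occurrence is 13 intervals after the first: 13 × 16 = 208 days after 27 March 2050.
March has 31 days — 4 days to the end of March leaves 204.
April has 30 days (174 left).
May has 31 days (143 left).
June has 30 days (113 left).
July has 31 days (82 left).
August has 31 days (51 left).
September has 30 days (21 left).
21 days into October → 21 October 2050.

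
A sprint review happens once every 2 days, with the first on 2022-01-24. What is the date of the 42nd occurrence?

The 42nd occurrence is 41 intervals after the first: 41 × 2 = 82 days after 2022-01-24.
January has 31 days — 7 days to the end of January leaves 75.
February has 28 days (47 left).
March has 31 days (16 left).
16 days into April → 2022-04-16.

2022-04-16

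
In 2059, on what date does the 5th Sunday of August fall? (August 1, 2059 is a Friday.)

2059-08-31

August 2059 begins on a Friday, so the first Sunday is August 3 (2 days later).
The 5th Sunday is 4 weeks later: 3 + 28 = 31.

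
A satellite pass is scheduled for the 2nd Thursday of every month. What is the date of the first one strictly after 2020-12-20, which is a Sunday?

2021-01-14

December 2020 starts on a Tuesday; its first Thursday is the 3rd, so the 2nd Thursday is the 10th — 2020-12-10.
That is not after 2020-12-20, so look at January 2021.
January 2021 starts on a Friday; its first Thursday is the 7th, so the 2nd Thursday is the 14th — 2021-01-14.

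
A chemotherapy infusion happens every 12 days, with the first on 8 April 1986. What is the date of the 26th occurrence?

The 26th occurrence is 25 intervals after the first: 25 × 12 = 300 days after 8 April 1986.
April has 30 days — 22 days to the end of April leaves 278.
May has 31 days (247 left).
June has 30 days (217 left).
July has 31 days (186 left).
August has 31 days (155 left).
September has 30 days (125 left).
October has 31 days (94 left).
November has 30 days (64 left).
December has 31 days (33 left).
January has 31 days (2 left).
2 days into February → 2 February 1987.

2 February 1987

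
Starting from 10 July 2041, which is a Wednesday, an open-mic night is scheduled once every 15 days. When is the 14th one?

The 14th occurrence is 13 intervals after the first: 13 × 15 = 195 days after 10 July 2041.
July has 31 days — 21 days to the end of July leaves 174.
August has 31 days (143 left).
September has 30 days (113 left).
October has 31 days (82 left).
November has 30 days (52 left).
December has 31 days (21 left).
21 days into January → 21 January 2042.

21 January 2042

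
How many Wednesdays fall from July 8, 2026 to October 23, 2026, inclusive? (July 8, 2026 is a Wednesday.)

July 8, 2026 is a Wednesday; the first Wednesday on or after it is July 8, 2026.
From July 8, 2026 to October 23, 2026: 23 + 31 + 30 + 23 = 107 days (rest of July, August, September, October).
107 ÷ 7 = 15 full weeks with remainder 2, so 15 more Wednesdays after the first → 16.

16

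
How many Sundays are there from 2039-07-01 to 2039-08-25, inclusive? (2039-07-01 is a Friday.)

2039-07-01 is a Friday; the first Sunday on or after it is 2039-07-03 (2 days later).
From 2039-07-03 to 2039-08-25: 28 + 25 = 53 days (rest of July, August).
53 ÷ 7 = 7 full weeks with remainder 4, so 7 more Sundays after the first → 8.

8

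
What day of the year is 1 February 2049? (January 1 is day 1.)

Days in months before February: 31 = 31.
Plus 1 day into February → day 32.

32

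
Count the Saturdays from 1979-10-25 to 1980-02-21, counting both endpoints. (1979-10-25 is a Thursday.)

17

1979-10-25 is a Thursday; the first Saturday on or after it is 1979-10-27 (2 days later).
From 1979-10-27 to 1980-02-21: 4 + 30 + 31 + 31 + 21 = 117 days (rest of October, November, December, January, February).
117 ÷ 7 = 16 full weeks with remainder 5, so 16 more Saturdays after the first → 17.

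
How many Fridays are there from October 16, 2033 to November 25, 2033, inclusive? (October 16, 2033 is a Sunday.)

October 16, 2033 is a Sunday; the first Friday on or after it is October 21, 2033 (5 days later).
From October 21, 2033 to November 25, 2033: 10 + 25 = 35 days (rest of October, November).
35 ÷ 7 = 5 full weeks with remainder 0, so 5 more Fridays after the first → 6.

6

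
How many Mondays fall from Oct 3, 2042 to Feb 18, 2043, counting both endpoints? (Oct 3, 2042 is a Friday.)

20

Oct 3, 2042 is a Friday; the first Monday on or after it is Oct 6, 2042 (3 days later).
From Oct 6, 2042 to Feb 18, 2043: 25 + 30 + 31 + 31 + 18 = 135 days (rest of Oct, Nov, Dec, Jan, Feb).
135 ÷ 7 = 19 full weeks with remainder 2, so 19 more Mondays after the first → 20.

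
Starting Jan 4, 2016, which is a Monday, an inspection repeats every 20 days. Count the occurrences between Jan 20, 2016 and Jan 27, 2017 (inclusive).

19

Occurrences land 20·i days after Jan 4, 2016 for i = 0, 1, 2, …
Jan 20, 2016 is 16 days after the start; 16 ÷ 20 = 0 remainder 16; since the remainder is 16, round up to i = 1. First occurrence in the window: #2 on Jan 24, 2016 (1×20 = 20 days in).
Jan 27, 2017 is 389 days after the start; 389 ÷ 20 = 19 remainder 9. Last occurrence in the window: #20 on Jan 18, 2017.
Occurrences #2 through #20: 19 in total.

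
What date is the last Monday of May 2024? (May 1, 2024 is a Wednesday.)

May 2024 begins on a Wednesday, so the first Monday is May 6 (5 days later).
May 2024 has 31 days. Adding weeks: 6, 13, 20, 27 — the last one ≤ 31 is the 27th.

2024-05-27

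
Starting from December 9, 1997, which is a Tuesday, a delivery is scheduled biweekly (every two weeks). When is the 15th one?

The 15th occurrence is 14 intervals after the first: 14 × 14 = 196 days after December 9, 1997.
December has 31 days — 22 days to the end of December leaves 174.
January has 31 days (143 left).
February has 28 days (115 left).
March has 31 days (84 left).
April has 30 days (54 left).
May has 31 days (23 left).
23 days into June → June 23, 1998.

June 23, 1998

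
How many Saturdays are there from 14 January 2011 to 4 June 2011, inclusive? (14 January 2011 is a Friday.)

14 January 2011 is a Friday; the first Saturday on or after it is 15 January 2011 (1 day later).
From 15 January 2011 to 4 June 2011: 16 + 28 + 31 + 30 + 31 + 4 = 140 days (rest of January, February, March, April, May, June).
140 ÷ 7 = 20 full weeks with remainder 0, so 20 more Saturdays after the first → 21.

21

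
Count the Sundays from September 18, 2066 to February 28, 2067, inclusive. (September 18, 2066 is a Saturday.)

September 18, 2066 is a Saturday; the first Sunday on or after it is September 19, 2066 (1 day later).
From September 19, 2066 to February 28, 2067: 11 + 31 + 30 + 31 + 31 + 28 = 162 days (rest of September, October, November, December, January, February).
162 ÷ 7 = 23 full weeks with remainder 1, so 23 more Sundays after the first → 24.

24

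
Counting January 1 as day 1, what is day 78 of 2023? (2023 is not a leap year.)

January has 31 days (78 − 31 = 47 remain).
February has 28 days (47 − 28 = 19 remain).
19 into March → March 19.

2023-03-19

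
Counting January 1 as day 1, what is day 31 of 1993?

31 into January → January 31.

1993-01-31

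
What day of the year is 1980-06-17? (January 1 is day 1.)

169

Days in months before June: 31 + 29 + 31 + 30 + 31 = 152.
Plus 17 days into June → day 169.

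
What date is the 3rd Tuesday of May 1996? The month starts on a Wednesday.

May 1996 begins on a Wednesday, so the first Tuesday is May 7 (6 days later).
The 3rd Tuesday is 2 weeks later: 7 + 14 = 21.

1996-05-21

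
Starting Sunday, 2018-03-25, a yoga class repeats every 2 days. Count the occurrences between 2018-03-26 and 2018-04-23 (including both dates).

Occurrences land 2·i days after 2018-03-25 for i = 0, 1, 2, …
2018-03-26 is 1 day after the start; 1 ÷ 2 = 0 remainder 1; since the remainder is 1, round up to i = 1. First occurrence in the window: #2 on 2018-03-27 (1×2 = 2 days in).
2018-04-23 is 29 days after the start; 29 ÷ 2 = 14 remainder 1. Last occurrence in the window: #15 on 2018-04-22.
Occurrences #2 through #15: 14 in total.

14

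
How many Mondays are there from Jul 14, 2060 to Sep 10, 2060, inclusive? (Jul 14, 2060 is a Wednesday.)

8

Jul 14, 2060 is a Wednesday; the first Monday on or after it is Jul 19, 2060 (5 days later).
From Jul 19, 2060 to Sep 10, 2060: 12 + 31 + 10 = 53 days (rest of Jul, Aug, Sep).
53 ÷ 7 = 7 full weeks with remainder 4, so 7 more Mondays after the first → 8.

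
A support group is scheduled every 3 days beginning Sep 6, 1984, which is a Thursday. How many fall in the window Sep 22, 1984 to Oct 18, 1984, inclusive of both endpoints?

Occurrences land 3·i days after Sep 6, 1984 for i = 0, 1, 2, …
Sep 22, 1984 is 16 days after the start; 16 ÷ 3 = 5 remainder 1; since the remainder is 1, round up to i = 6. First occurrence in the window: #7 on Sep 24, 1984 (6×3 = 18 days in).
Oct 18, 1984 is 42 days after the start; 42 ÷ 3 = 14 remainder 0. Last occurrence in the window: #15 on Oct 18, 1984.
Occurrences #7 through #15: 9 in total.

9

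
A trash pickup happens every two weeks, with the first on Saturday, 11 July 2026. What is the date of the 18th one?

6 March 2027

The 18th occurrence is 17 intervals after the first: 17 × 14 = 238 days after 11 July 2026.
July has 31 days — 20 days to the end of July leaves 218.
August has 31 days (187 left).
September has 30 days (157 left).
October has 31 days (126 left).
November has 30 days (96 left).
December has 31 days (65 left).
January has 31 days (34 left).
February has 28 days (6 left).
6 days into March → 6 March 2027.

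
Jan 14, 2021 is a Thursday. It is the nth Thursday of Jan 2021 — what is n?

Day 14 falls in week ⌈14/7⌉ of the month.
Days 1–7 hold the 1st Thursday, 8–14 the 2nd, 15–21 the 3rd, 22–28 the 4th, 29–31 the 5th.
14 is in the range for the 2nd.

2nd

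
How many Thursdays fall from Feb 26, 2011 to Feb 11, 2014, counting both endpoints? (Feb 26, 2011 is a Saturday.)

154

Feb 26, 2011 is a Saturday; the first Thursday on or after it is Mar 3, 2011 (5 days later).
From Mar 3, 2011 to Feb 11, 2014: 303 + 366 + 365 + 42 = 1076 days (rest of 2011, 2012, 2013, to Feb 11, 2014 in 2014).
1076 ÷ 7 = 153 full weeks with remainder 5, so 153 more Thursdays after the first → 154.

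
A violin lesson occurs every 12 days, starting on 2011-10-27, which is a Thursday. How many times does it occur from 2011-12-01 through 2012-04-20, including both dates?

Occurrences land 12·i days after 2011-10-27 for i = 0, 1, 2, …
2011-12-01 is 35 days after the start; 35 ÷ 12 = 2 remainder 11; since the remainder is 11, round up to i = 3. First occurrence in the window: #4 on 2011-12-02 (3×12 = 36 days in).
2012-04-20 is 176 days after the start; 176 ÷ 12 = 14 remainder 8. Last occurrence in the window: #15 on 2012-04-12.
Occurrences #4 through #15: 12 in total.

12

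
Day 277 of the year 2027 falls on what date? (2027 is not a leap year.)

Oct 4, 2027

Jan has 31 days (277 − 31 = 246 remain).
Feb has 28 days (246 − 28 = 218 remain).
Mar has 31 days (218 − 31 = 187 remain).
Apr has 30 days (187 − 30 = 157 remain).
May has 31 days (157 − 31 = 126 remain).
Jun has 30 days (126 − 30 = 96 remain).
Jul has 31 days (96 − 31 = 65 remain).
Aug has 31 days (65 − 31 = 34 remain).
Sep has 30 days (34 − 30 = 4 remain).
4 into Oct → Oct 4.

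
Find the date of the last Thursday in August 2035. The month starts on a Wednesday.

2035-08-30

August 2035 begins on a Wednesday, so the first Thursday is August 2 (1 day later).
August 2035 has 31 days. Adding weeks: 2, 9, 16, 23, 30 — the last one ≤ 31 is the 30th.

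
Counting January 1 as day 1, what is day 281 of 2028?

January has 31 days (281 − 31 = 250 remain).
February has 29 days (250 − 29 = 221 remain).
March has 31 days (221 − 31 = 190 remain).
April has 30 days (190 − 30 = 160 remain).
May has 31 days (160 − 31 = 129 remain).
June has 30 days (129 − 30 = 99 remain).
July has 31 days (99 − 31 = 68 remain).
August has 31 days (68 − 31 = 37 remain).
September has 30 days (37 − 30 = 7 remain).
7 into October → October 7.

7 October 2028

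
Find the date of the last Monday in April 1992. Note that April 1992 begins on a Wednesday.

April 27, 1992

April 1992 begins on a Wednesday, so the first Monday is April 6 (5 days later).
April 1992 has 30 days. Adding weeks: 6, 13, 20, 27 — the last one ≤ 30 is the 27th.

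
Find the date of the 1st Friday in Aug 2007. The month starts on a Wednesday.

Aug 2007 begins on a Wednesday, so the first Friday is Aug 3 (2 days later).

Aug 3, 2007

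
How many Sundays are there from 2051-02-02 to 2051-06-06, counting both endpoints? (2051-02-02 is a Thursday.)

2051-02-02 is a Thursday; the first Sunday on or after it is 2051-02-05 (3 days later).
From 2051-02-05 to 2051-06-06: 23 + 31 + 30 + 31 + 6 = 121 days (rest of February, March, April, May, June).
121 ÷ 7 = 17 full weeks with remainder 2, so 17 more Sundays after the first → 18.

18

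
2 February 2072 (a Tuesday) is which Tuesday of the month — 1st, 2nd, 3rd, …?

Day 2 falls in week ⌈2/7⌉ of the month.
Days 1–7 hold the 1st Tuesday, 8–14 the 2nd, 15–21 the 3rd, 22–28 the 4th, 29–31 the 5th.
2 is in the range for the 1st.

1st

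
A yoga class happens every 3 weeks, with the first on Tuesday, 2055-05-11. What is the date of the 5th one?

2055-08-03

The 5th occurrence is 4 intervals after the first: 4 × 21 = 84 days after 2055-05-11.
May has 31 days — 20 days to the end of May leaves 64.
June has 30 days (34 left).
July has 31 days (3 left).
3 days into August → 2055-08-03.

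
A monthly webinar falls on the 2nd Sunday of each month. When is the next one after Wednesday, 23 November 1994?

11 December 1994

November 1994 starts on a Tuesday; its first Sunday is the 6th, so the 2nd Sunday is the 13th — 13 November 1994.
That is not after 23 November 1994, so look at December 1994.
December 1994 starts on a Thursday; its first Sunday is the 4th, so the 2nd Sunday is the 11th — 11 December 1994.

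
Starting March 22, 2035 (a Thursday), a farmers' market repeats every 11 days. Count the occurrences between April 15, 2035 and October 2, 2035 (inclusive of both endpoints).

Occurrences land 11·i days after March 22, 2035 for i = 0, 1, 2, …
April 15, 2035 is 24 days after the start; 24 ÷ 11 = 2 remainder 2; since the remainder is 2, round up to i = 3. First occurrence in the window: #4 on April 24, 2035 (3×11 = 33 days in).
October 2, 2035 is 194 days after the start; 194 ÷ 11 = 17 remainder 7. Last occurrence in the window: #18 on September 25, 2035.
Occurrences #4 through #18: 15 in total.

15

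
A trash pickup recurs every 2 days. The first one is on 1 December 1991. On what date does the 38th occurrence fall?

The 38th occurrence is 37 intervals after the first: 37 × 2 = 74 days after 1 December 1991.
December has 31 days — 30 days to the end of December leaves 44.
January has 31 days (13 left).
13 days into February → 13 February 1992.

13 February 1992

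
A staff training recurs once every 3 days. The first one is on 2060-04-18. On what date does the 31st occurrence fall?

The 31st occurrence is 30 intervals after the first: 30 × 3 = 90 days after 2060-04-18.
April has 30 days — 12 days to the end of April leaves 78.
May has 31 days (47 left).
June has 30 days (17 left).
17 days into July → 2060-07-17.

2060-07-17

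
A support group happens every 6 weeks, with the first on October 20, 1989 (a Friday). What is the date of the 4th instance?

February 23, 1990

The 4th occurrence is 3 intervals after the first: 3 × 42 = 126 days after October 20, 1989.
October has 31 days — 11 days to the end of October leaves 115.
November has 30 days (85 left).
December has 31 days (54 left).
January has 31 days (23 left).
23 days into February → February 23, 1990.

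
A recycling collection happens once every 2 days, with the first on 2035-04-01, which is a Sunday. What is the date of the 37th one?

The 37th occurrence is 36 intervals after the first: 36 × 2 = 72 days after 2035-04-01.
April has 30 days — 29 days to the end of April leaves 43.
May has 31 days (12 left).
12 days into June → 2035-06-12.

2035-06-12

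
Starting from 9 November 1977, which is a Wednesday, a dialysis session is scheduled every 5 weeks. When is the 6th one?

3 May 1978

The 6th occurrence is 5 intervals after the first: 5 × 35 = 175 days after 9 November 1977.
November has 30 days — 21 days to the end of November leaves 154.
December has 31 days (123 left).
January has 31 days (92 left).
February has 28 days (64 left).
March has 31 days (33 left).
April has 30 days (3 left).
3 days into May → 3 May 1978.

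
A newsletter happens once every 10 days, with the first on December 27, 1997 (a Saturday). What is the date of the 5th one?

The 5th occurrence is 4 intervals after the first: 4 × 10 = 40 days after December 27, 1997.
December has 31 days — 4 days to the end of December leaves 36.
January has 31 days (5 left).
5 days into February → February 5, 1998.

February 5, 1998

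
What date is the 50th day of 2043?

January has 31 days (50 − 31 = 19 remain).
19 into February → February 19.

19 February 2043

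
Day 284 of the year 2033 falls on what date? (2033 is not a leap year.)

Jan has 31 days (284 − 31 = 253 remain).
Feb has 28 days (253 − 28 = 225 remain).
Mar has 31 days (225 − 31 = 194 remain).
Apr has 30 days (194 − 30 = 164 remain).
May has 31 days (164 − 31 = 133 remain).
Jun has 30 days (133 − 30 = 103 remain).
Jul has 31 days (103 − 31 = 72 remain).
Aug has 31 days (72 − 31 = 41 remain).
Sep has 30 days (41 − 30 = 11 remain).
11 into Oct → Oct 11.

Oct 11, 2033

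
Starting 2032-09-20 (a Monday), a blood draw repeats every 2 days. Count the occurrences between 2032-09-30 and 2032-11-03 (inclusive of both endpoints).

Occurrences land 2·i days after 2032-09-20 for i = 0, 1, 2, …
2032-09-30 is 10 days after the start; 10 ÷ 2 = 5 remainder 0. First occurrence in the window: #6 on 2032-09-30 (5×2 = 10 days in).
2032-11-03 is 44 days after the start; 44 ÷ 2 = 22 remainder 0. Last occurrence in the window: #23 on 2032-11-03.
Occurrences #6 through #23: 18 in total.

18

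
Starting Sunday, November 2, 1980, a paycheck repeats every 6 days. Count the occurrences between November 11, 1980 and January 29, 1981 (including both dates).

13

Occurrences land 6·i days after November 2, 1980 for i = 0, 1, 2, …
November 11, 1980 is 9 days after the start; 9 ÷ 6 = 1 remainder 3; since the remainder is 3, round up to i = 2. First occurrence in the window: #3 on November 14, 1980 (2×6 = 12 days in).
January 29, 1981 is 88 days after the start; 88 ÷ 6 = 14 remainder 4. Last occurrence in the window: #15 on January 25, 1981.
Occurrences #3 through #15: 13 in total.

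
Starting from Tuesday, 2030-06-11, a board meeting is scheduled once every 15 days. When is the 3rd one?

2030-07-11

The 3rd occurrence is 2 intervals after the first: 2 × 15 = 30 days after 2030-06-11.
June has 30 days — 19 days to the end of June leaves 11.
11 days into July → 2030-07-11.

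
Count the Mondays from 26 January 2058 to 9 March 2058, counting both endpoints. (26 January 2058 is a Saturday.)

6

26 January 2058 is a Saturday; the first Monday on or after it is 28 January 2058 (2 days later).
From 28 January 2058 to 9 March 2058: 3 + 28 + 9 = 40 days (rest of January, February, March).
40 ÷ 7 = 5 full weeks with remainder 5, so 5 more Mondays after the first → 6.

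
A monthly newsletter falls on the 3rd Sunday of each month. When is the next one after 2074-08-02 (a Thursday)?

2074-08-19

August 2074 starts on a Wednesday; its first Sunday is the 5th, so the 3rd Sunday is the 19th — 2074-08-19.
2074-08-19 is after 2074-08-02, so that is the next one.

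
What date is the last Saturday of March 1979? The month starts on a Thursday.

March 1979 begins on a Thursday, so the first Saturday is March 3 (2 days later).
March 1979 has 31 days. Adding weeks: 3, 10, 17, 24, 31 — the last one ≤ 31 is the 31st.

31 March 1979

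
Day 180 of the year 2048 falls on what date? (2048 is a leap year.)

January has 31 days (180 − 31 = 149 remain).
February has 29 days (149 − 29 = 120 remain).
March has 31 days (120 − 31 = 89 remain).
April has 30 days (89 − 30 = 59 remain).
May has 31 days (59 − 31 = 28 remain).
28 into June → June 28.

2048-06-28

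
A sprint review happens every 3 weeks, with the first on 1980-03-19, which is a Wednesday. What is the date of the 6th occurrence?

The 6th occurrence is 5 intervals after the first: 5 × 21 = 105 days after 1980-03-19.
March has 31 days — 12 days to the end of March leaves 93.
April has 30 days (63 left).
May has 31 days (32 left).
June has 30 days (2 left).
2 days into July → 1980-07-02.

1980-07-02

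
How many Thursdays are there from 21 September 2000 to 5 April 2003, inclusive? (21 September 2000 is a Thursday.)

133

21 September 2000 is a Thursday; the first Thursday on or after it is 21 September 2000.
From 21 September 2000 to 5 April 2003: 101 + 365 + 365 + 95 = 926 days (rest of 2000, 2001, 2002, to 5 April 2003 in 2003).
926 ÷ 7 = 132 full weeks with remainder 2, so 132 more Thursdays after the first → 133.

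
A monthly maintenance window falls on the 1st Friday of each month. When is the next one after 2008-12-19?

2009-01-02

December 2008 starts on a Monday, so its 1st Friday is 2008-12-05 (4 days in).
That is not after 2008-12-19, so look at January 2009.
January 2009 starts on a Thursday, so its 1st Friday is 2009-01-02 (1 day in).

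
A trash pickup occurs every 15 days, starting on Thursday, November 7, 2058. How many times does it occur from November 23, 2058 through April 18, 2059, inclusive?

9

Occurrences land 15·i days after November 7, 2058 for i = 0, 1, 2, …
November 23, 2058 is 16 days after the start; 16 ÷ 15 = 1 remainder 1; since the remainder is 1, round up to i = 2. First occurrence in the window: #3 on December 7, 2058 (2×15 = 30 days in).
April 18, 2059 is 162 days after the start; 162 ÷ 15 = 10 remainder 12. Last occurrence in the window: #11 on April 6, 2059.
Occurrences #3 through #11: 9 in total.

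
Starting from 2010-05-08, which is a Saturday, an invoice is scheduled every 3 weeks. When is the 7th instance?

2010-09-11

The 7th occurrence is 6 intervals after the first: 6 × 21 = 126 days after 2010-05-08.
May has 31 days — 23 days to the end of May leaves 103.
June has 30 days (73 left).
July has 31 days (42 left).
August has 31 days (11 left).
11 days into September → 2010-09-11.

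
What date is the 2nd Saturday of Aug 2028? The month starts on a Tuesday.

Aug 2028 begins on a Tuesday, so the first Saturday is Aug 5 (4 days later).
The 2nd Saturday is 1 weeks later: 5 + 7 = 12.

Aug 12, 2028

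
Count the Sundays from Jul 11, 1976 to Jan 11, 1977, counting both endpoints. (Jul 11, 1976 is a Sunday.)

Jul 11, 1976 is a Sunday; the first Sunday on or after it is Jul 11, 1976.
From Jul 11, 1976 to Jan 11, 1977: 20 + 31 + 30 + 31 + 30 + 31 + 11 = 184 days (rest of Jul, Aug, Sep, Oct, Nov, Dec, Jan).
184 ÷ 7 = 26 full weeks with remainder 2, so 26 more Sundays after the first → 27.

27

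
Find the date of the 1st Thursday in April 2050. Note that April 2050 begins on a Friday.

April 2050 begins on a Friday, so the first Thursday is April 7 (6 days later).

April 7, 2050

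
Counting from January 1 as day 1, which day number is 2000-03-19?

Days in months before March: 31 + 29 = 60.
Plus 19 days into March → day 79.

79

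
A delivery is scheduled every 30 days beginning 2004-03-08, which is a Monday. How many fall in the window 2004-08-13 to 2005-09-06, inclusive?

Occurrences land 30·i days after 2004-03-08 for i = 0, 1, 2, …
2004-08-13 is 158 days after the start; 158 ÷ 30 = 5 remainder 8; since the remainder is 8, round up to i = 6. First occurrence in the window: #7 on 2004-09-04 (6×30 = 180 days in).
2005-09-06 is 547 days after the start; 547 ÷ 30 = 18 remainder 7. Last occurrence in the window: #19 on 2005-08-30.
Occurrences #7 through #19: 13 in total.

13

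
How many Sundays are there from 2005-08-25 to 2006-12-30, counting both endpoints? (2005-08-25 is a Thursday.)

2005-08-25 is a Thursday; the first Sunday on or after it is 2005-08-28 (3 days later).
From 2005-08-28 to 2006-12-30: 125 + 364 = 489 days (rest of 2005, to 2006-12-30 in 2006).
489 ÷ 7 = 69 full weeks with remainder 6, so 69 more Sundays after the first → 70.

70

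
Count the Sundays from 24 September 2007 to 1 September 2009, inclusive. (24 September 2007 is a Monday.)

24 September 2007 is a Monday; the first Sunday on or after it is 30 September 2007 (6 days later).
From 30 September 2007 to 1 September 2009: 92 + 366 + 244 = 702 days (rest of 2007, 2008, to 1 September 2009 in 2009).
702 ÷ 7 = 100 full weeks with remainder 2, so 100 more Sundays after the first → 101.

101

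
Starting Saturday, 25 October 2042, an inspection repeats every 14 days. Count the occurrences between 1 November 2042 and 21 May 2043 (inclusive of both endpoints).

Occurrences land 14·i days after 25 October 2042 for i = 0, 1, 2, …
1 November 2042 is 7 days after the start; 7 ÷ 14 = 0 remainder 7; since the remainder is 7, round up to i = 1. First occurrence in the window: #2 on 8 November 2042 (1×14 = 14 days in).
21 May 2043 is 208 days after the start; 208 ÷ 14 = 14 remainder 12. Last occurrence in the window: #15 on 9 May 2043.
Occurrences #2 through #15: 14 in total.

14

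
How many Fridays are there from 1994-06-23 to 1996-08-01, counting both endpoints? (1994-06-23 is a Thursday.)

1994-06-23 is a Thursday; the first Friday on or after it is 1994-06-24 (1 day later).
From 1994-06-24 to 1996-08-01: 190 + 365 + 214 = 769 days (rest of 1994, 1995, to 1996-08-01 in 1996).
769 ÷ 7 = 109 full weeks with remainder 6, so 109 more Fridays after the first → 110.

110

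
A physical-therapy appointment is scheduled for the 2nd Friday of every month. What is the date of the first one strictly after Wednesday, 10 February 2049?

12 February 2049

February 2049 starts on a Monday; its first Friday is the 5th, so the 2nd Friday is the 12th — 12 February 2049.
12 February 2049 is after 10 February 2049, so that is the next one.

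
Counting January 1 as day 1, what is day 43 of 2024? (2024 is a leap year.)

January has 31 days (43 − 31 = 12 remain).
12 into February → February 12.

12 February 2024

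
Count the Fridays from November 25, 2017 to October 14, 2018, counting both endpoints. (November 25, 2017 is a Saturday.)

November 25, 2017 is a Saturday; the first Friday on or after it is December 1, 2017 (6 days later).
From December 1, 2017 to October 14, 2018: 30 + 31 + 28 + 31 + 30 + 31 + 30 + 31 + 31 + 30 + 14 = 317 days (rest of December, January, February, March, April, May, June, July, August, September, October).
317 ÷ 7 = 45 full weeks with remainder 2, so 45 more Fridays after the first → 46.

46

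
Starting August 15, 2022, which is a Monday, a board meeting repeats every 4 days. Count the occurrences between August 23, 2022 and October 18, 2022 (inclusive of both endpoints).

15

Occurrences land 4·i days after August 15, 2022 for i = 0, 1, 2, …
August 23, 2022 is 8 days after the start; 8 ÷ 4 = 2 remainder 0. First occurrence in the window: #3 on August 23, 2022 (2×4 = 8 days in).
October 18, 2022 is 64 days after the start; 64 ÷ 4 = 16 remainder 0. Last occurrence in the window: #17 on October 18, 2022.
Occurrences #3 through #17: 15 in total.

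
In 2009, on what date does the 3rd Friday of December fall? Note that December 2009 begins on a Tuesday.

18 December 2009

December 2009 begins on a Tuesday, so the first Friday is December 4 (3 days later).
The 3rd Friday is 2 weeks later: 4 + 14 = 18.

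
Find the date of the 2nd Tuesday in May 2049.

11 May 2049

The first Tuesday of May 2049 is May 4.
The 2nd Tuesday is 1 weeks later: 4 + 7 = 11.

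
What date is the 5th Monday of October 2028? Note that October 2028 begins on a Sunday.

2028-10-30

October 2028 begins on a Sunday, so the first Monday is October 2 (1 day later).
The 5th Monday is 4 weeks later: 2 + 28 = 30.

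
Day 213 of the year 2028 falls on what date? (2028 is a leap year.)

2028-07-31

January has 31 days (213 − 31 = 182 remain).
February has 29 days (182 − 29 = 153 remain).
March has 31 days (153 − 31 = 122 remain).
April has 30 days (122 − 30 = 92 remain).
May has 31 days (92 − 31 = 61 remain).
June has 30 days (61 − 30 = 31 remain).
31 into July → July 31.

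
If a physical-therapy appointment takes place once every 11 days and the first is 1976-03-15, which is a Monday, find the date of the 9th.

1976-06-11

The 9th occurrence is 8 intervals after the first: 8 × 11 = 88 days after 1976-03-15.
March has 31 days — 16 days to the end of March leaves 72.
April has 30 days (42 left).
May has 31 days (11 left).
11 days into June → 1976-06-11.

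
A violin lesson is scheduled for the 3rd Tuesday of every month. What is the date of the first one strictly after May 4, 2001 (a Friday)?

May 15, 2001

May 2001 starts on a Tuesday; its first Tuesday is the 1st, so the 3rd Tuesday is the 15th — May 15, 2001.
May 15, 2001 is after May 4, 2001, so that is the next one.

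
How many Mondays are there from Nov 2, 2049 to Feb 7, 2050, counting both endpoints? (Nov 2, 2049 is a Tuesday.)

Nov 2, 2049 is a Tuesday; the first Monday on or after it is Nov 8, 2049 (6 days later).
From Nov 8, 2049 to Feb 7, 2050: 22 + 31 + 31 + 7 = 91 days (rest of Nov, Dec, Jan, Feb).
91 ÷ 7 = 13 full weeks with remainder 0, so 13 more Mondays after the first → 14.

14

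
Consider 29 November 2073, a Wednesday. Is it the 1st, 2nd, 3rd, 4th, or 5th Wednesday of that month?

5th

Day 29 falls in week ⌈29/7⌉ of the month.
Days 1–7 hold the 1st Wednesday, 8–14 the 2nd, 15–21 the 3rd, 22–28 the 4th, 29–31 the 5th.
29 is in the range for the 5th.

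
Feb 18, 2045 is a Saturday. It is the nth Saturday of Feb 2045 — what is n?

Day 18 falls in week ⌈18/7⌉ of the month.
Days 1–7 hold the 1st Saturday, 8–14 the 2nd, 15–21 the 3rd, 22–28 the 4th, 29–31 the 5th.
18 is in the range for the 3rd.

3rd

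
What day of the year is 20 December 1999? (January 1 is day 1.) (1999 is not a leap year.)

354

Days in months before December: 31 + 28 + 31 + 30 + 31 + 30 + 31 + 31 + 30 + 31 + 30 = 334.
Plus 20 days into December → day 354.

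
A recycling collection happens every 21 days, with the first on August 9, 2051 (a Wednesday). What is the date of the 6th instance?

November 22, 2051

The 6th occurrence is 5 intervals after the first: 5 × 21 = 105 days after August 9, 2051.
August has 31 days — 22 days to the end of August leaves 83.
September has 30 days (53 left).
October has 31 days (22 left).
22 days into November → November 22, 2051.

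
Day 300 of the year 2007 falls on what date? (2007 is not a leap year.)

Jan has 31 days (300 − 31 = 269 remain).
Feb has 28 days (269 − 28 = 241 remain).
Mar has 31 days (241 − 31 = 210 remain).
Apr has 30 days (210 − 30 = 180 remain).
May has 31 days (180 − 31 = 149 remain).
Jun has 30 days (149 − 30 = 119 remain).
Jul has 31 days (119 − 31 = 88 remain).
Aug has 31 days (88 − 31 = 57 remain).
Sep has 30 days (57 − 30 = 27 remain).
27 into Oct → Oct 27.

Oct 27, 2007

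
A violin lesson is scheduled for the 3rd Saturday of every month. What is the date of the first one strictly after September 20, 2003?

October 18, 2003

September 2003 starts on a Monday; its first Saturday is the 6th, so the 3rd Saturday is the 20th — September 20, 2003.
That is not after September 20, 2003, so look at October 2003.
October 2003 starts on a Wednesday; its first Saturday is the 4th, so the 3rd Saturday is the 18th — October 18, 2003.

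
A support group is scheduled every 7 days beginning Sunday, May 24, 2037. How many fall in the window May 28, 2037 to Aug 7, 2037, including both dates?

10

Occurrences land 7·i days after May 24, 2037 for i = 0, 1, 2, …
May 28, 2037 is 4 days after the start; 4 ÷ 7 = 0 remainder 4; since the remainder is 4, round up to i = 1. First occurrence in the window: #2 on May 31, 2037 (1×7 = 7 days in).
Aug 7, 2037 is 75 days after the start; 75 ÷ 7 = 10 remainder 5. Last occurrence in the window: #11 on Aug 2, 2037.
Occurrences #2 through #11: 10 in total.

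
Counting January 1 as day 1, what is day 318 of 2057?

Jan has 31 days (318 − 31 = 287 remain).
Feb has 28 days (287 − 28 = 259 remain).
Mar has 31 days (259 − 31 = 228 remain).
Apr has 30 days (228 − 30 = 198 remain).
May has 31 days (198 − 31 = 167 remain).
Jun has 30 days (167 − 30 = 137 remain).
Jul has 31 days (137 − 31 = 106 remain).
Aug has 31 days (106 − 31 = 75 remain).
Sep has 30 days (75 − 30 = 45 remain).
Oct has 31 days (45 − 31 = 14 remain).
14 into Nov → Nov 14.

Nov 14, 2057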